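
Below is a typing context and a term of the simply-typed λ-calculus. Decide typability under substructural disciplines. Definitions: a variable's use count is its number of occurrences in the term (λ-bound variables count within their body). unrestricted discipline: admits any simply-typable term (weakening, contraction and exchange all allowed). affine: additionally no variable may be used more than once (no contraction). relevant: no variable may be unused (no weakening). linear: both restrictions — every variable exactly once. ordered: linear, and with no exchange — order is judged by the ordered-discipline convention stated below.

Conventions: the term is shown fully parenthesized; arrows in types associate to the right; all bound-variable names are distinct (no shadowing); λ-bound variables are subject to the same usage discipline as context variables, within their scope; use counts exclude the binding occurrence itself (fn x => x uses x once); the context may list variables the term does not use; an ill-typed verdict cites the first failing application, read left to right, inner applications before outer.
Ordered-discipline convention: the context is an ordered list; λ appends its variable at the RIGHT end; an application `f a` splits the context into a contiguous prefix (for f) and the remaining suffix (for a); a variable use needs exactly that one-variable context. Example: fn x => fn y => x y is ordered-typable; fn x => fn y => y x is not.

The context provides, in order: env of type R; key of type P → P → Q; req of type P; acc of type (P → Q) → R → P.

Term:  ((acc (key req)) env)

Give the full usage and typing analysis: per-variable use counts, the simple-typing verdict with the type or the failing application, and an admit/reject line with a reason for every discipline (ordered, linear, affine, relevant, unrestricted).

counts: env=1; key=1; req=1; acc=1
order of uses: acc, key, req, env
typing: ✓ — P
ordered: ✗ — no contiguous prefix/suffix split fits acc, key, req, env
linear: ✓ — env, key, req, acc: one use apiece
affine: ✓ — at most one use each (env, key, req, acc)
relevant: ✓ — none of env, key, req, acc goes unused
unrestricted: ✓ — well-typed at P; no restrictions here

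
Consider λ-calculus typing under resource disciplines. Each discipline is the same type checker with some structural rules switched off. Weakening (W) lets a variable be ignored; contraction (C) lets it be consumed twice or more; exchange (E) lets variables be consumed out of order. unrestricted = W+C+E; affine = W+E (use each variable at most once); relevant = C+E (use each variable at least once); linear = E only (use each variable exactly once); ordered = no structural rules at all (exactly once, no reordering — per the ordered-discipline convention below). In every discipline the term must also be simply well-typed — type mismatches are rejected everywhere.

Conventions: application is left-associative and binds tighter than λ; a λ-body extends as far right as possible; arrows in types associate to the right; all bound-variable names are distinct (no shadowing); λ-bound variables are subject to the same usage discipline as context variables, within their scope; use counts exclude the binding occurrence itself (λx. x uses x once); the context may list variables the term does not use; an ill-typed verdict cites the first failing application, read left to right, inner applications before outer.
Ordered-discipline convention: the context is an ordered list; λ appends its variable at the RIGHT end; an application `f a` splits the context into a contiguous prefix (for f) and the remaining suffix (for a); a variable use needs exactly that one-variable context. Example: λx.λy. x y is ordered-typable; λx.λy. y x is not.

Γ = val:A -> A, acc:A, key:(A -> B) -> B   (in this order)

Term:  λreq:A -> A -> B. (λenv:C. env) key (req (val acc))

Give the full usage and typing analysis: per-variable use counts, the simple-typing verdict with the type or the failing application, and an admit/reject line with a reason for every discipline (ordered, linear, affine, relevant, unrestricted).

counts: val ×1, acc ×1, key ×1, req (λ-bound) ×1, env (λ-bound) ×1
order of uses: env, key, req, val, acc
typing: ill-typed: argument of type (A -> B) -> B where C is required
ordered ✗ (the type mismatch rejects it)
linear ✗ (not simply typable)
affine ✗ (fails simple typing)
relevant ✗ (a type mismatch blocks all five)
unrestricted ✗ (the type mismatch rejects it)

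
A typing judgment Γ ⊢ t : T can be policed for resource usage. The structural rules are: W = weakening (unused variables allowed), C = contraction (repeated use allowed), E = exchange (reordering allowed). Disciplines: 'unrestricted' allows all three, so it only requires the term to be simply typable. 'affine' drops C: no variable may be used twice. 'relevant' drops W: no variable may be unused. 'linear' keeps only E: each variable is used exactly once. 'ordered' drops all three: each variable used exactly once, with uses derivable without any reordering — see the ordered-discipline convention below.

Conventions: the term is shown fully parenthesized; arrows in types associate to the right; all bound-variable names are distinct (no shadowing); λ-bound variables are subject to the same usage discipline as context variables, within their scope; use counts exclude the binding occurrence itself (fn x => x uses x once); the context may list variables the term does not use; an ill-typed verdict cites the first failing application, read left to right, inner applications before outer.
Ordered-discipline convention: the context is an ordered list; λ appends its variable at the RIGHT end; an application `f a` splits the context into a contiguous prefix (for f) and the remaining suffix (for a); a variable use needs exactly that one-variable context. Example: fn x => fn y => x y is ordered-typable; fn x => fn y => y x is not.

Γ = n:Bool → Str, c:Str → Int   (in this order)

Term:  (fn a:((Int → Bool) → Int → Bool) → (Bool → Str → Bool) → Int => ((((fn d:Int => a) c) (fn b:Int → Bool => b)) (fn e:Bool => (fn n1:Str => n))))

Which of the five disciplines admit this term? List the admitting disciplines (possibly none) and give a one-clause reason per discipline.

admitted by: none
counts: n=1, c=1, a (bound)=1, d (bound)=0, b (bound)=1, e (bound)=0, n1 (bound)=0
left-to-right use order: a, c, b, n
typing: ill-typed: a function awaiting Int gets Str → Int
ordered: ✗, not simply typable
linear: ✗, fails simple typing
affine: ✗, a type mismatch blocks all five
relevant: ✗, the type mismatch rejects it
unrestricted: ✗, not simply typable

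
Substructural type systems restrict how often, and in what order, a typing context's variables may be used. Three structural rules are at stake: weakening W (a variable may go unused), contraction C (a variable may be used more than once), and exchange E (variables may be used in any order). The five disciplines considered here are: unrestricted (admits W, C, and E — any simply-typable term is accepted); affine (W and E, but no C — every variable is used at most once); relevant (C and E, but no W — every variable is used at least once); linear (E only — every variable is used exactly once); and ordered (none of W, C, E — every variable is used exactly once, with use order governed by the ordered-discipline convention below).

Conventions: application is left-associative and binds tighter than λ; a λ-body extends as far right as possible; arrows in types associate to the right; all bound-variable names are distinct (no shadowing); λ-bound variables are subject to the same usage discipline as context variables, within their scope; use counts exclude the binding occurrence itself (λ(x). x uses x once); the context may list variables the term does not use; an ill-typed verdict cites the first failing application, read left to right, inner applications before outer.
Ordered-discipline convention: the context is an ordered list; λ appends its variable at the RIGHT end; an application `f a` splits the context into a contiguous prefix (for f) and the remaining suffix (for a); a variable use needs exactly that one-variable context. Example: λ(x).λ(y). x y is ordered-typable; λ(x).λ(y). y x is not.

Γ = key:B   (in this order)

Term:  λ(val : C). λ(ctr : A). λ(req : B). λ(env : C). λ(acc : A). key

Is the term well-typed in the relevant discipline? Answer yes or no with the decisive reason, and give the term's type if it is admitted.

no — val, ctr, req, env, acc left unused
usage: key=1; val [bound]=0; ctr [bound]=0; req [bound]=0; env [bound]=0; acc [bound]=0
left-to-right use order: key
typing: the term checks, with type C -> A -> B -> C -> A -> B
across the five disciplines: ordered ✗ · linear ✗ · affine ✓ · relevant ✗ · unrestricted ✓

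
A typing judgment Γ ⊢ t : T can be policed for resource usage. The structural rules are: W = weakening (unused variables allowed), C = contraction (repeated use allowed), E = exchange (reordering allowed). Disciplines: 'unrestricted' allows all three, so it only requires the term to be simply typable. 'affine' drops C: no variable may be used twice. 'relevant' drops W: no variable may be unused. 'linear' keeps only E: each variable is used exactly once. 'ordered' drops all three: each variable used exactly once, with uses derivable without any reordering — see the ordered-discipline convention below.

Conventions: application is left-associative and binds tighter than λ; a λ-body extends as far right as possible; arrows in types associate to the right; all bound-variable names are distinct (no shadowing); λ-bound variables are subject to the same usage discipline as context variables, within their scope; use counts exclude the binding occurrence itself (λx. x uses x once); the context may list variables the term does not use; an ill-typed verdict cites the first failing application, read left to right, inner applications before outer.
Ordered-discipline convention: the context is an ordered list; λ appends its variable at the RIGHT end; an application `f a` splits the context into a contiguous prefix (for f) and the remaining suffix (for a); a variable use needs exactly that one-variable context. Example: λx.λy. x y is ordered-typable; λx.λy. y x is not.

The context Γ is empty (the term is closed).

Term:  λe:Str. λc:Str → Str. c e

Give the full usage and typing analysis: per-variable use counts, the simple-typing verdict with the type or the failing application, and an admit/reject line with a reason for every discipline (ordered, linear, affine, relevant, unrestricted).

usage: e (bound)=1, c (bound)=1
uses in reading order: c, e
typing: well-typed — term : Str → (Str → Str) → Str
ordered: ✗ — no contiguous prefix/suffix split fits c, e
linear: ✓ — e, c: one use apiece
affine: ✓ — no duplicate uses among e, c
relevant: ✓ — at least one use each (e, c)
unrestricted: ✓ — simply typable at Str → (Str → Str) → Str; W, C, E all held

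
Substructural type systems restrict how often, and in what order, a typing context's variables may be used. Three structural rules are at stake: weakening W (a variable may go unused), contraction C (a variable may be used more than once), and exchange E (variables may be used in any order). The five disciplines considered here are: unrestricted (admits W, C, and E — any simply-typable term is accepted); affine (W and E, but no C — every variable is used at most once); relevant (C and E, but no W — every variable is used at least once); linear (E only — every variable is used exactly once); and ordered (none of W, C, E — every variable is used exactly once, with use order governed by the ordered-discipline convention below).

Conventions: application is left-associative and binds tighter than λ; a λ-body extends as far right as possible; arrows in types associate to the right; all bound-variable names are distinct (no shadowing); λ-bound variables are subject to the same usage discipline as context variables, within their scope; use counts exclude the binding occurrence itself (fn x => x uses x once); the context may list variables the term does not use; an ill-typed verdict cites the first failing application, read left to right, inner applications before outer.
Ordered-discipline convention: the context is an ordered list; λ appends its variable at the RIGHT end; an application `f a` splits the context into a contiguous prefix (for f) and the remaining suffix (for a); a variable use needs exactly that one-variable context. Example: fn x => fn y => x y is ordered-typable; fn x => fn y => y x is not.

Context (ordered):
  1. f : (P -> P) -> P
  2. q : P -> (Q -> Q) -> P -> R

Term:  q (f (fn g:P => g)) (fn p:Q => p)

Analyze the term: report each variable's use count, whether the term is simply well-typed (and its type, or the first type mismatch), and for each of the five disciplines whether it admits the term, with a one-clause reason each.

usage: f: 1×, q: 1×, g (λ-bound): 1×, p (λ-bound): 1×
use order (left to right): q, f, g, p
typing: well-typed — term : P -> R
ordered ✗ (no ordered split (uses run q, f, g, p))
linear ✓ (single use per variable (f, q, g, p))
affine ✓ (f, q, g, p: no repeats, contraction unneeded)
relevant ✓ (f, q, g, p: all used, weakening unneeded)
unrestricted ✓ (well-typed at P -> R; no restrictions here)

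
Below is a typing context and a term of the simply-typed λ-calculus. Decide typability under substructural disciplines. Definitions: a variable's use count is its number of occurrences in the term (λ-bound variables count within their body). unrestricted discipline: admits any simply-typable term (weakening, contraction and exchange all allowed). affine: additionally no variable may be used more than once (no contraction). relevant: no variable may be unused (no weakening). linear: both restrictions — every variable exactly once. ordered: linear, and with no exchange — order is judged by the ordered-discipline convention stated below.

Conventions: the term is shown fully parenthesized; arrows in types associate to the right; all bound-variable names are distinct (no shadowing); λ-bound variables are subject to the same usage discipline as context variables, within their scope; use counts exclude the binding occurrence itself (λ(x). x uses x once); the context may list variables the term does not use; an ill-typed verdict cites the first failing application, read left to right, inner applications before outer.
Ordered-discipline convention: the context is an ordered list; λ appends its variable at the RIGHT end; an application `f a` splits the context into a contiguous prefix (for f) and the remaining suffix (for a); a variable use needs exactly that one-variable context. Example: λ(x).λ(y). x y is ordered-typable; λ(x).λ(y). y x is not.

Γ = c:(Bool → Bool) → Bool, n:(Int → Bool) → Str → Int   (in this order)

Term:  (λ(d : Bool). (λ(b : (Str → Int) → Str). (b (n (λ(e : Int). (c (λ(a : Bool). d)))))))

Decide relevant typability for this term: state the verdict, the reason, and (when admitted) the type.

no — needs weakening: e, a unused
counts: c: 1×, n: 1×, d (λ-bound): 1×, b (λ-bound): 1×, e (λ-bound): 0×, a (λ-bound): 0×
left-to-right use order: b, n, c, d
typing: ✓ — Bool → ((Str → Int) → Str) → Str
per-discipline verdicts: ordered ✗, linear ✗, affine ✓, relevant ✗, unrestricted ✓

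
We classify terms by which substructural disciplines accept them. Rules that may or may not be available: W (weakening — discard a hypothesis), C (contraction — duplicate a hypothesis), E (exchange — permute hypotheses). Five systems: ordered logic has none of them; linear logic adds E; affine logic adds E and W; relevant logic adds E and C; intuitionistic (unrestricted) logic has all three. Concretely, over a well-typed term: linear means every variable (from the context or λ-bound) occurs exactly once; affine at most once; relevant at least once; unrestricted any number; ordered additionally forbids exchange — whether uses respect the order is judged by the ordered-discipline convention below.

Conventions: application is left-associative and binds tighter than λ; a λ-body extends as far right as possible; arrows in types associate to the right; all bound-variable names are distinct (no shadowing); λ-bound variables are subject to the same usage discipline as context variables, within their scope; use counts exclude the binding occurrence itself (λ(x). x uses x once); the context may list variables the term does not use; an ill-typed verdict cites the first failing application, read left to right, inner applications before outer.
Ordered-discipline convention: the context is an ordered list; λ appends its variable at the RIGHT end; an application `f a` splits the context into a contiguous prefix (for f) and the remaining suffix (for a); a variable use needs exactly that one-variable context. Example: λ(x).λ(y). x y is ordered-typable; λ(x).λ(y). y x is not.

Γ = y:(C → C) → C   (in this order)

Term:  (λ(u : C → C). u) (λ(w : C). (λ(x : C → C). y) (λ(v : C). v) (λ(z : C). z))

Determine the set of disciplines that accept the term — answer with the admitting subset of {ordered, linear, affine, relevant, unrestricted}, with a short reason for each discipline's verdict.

admitted in: affine, unrestricted
use counts: y: 1×; u (bound): 1×; w (bound): 0×; x (bound): 0×; v (bound): 1×; z (bound): 1×
use order (left to right): u, y, v, z
typing: the term checks, with type C → C
ordered: ✗ — needs weakening: w, x unused
linear: ✗ — needs weakening: w, x unused
affine: ✓ — at most one use each (y, u, w, x, v, z)
relevant: ✗ — needs weakening: w, x unused
unrestricted: ✓ — typability at C → C is all that's needed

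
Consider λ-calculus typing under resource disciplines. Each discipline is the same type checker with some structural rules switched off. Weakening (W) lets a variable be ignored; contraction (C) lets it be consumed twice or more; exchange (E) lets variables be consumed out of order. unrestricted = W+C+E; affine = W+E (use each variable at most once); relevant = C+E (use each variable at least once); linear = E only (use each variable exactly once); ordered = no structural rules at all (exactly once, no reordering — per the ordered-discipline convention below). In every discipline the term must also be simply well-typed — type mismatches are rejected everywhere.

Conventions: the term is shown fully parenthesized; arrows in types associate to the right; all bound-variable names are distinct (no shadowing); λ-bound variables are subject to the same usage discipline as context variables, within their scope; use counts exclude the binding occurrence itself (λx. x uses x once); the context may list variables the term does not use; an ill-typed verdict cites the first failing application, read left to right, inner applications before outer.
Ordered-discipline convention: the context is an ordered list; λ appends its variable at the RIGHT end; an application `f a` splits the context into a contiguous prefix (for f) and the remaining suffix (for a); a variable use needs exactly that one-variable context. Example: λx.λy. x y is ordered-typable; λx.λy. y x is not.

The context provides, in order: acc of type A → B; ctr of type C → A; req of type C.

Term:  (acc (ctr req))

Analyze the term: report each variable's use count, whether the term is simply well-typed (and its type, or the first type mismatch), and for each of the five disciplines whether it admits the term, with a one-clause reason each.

counts: acc: 1, ctr: 1, req: 1
use order (left to right): acc, ctr, req
typing: well-typed at B
ordered ✓ (acc, ctr, req once each; derivable with no W/C/E)
linear ✓ (acc, ctr, req: one use apiece)
affine ✓ (at most one use each (acc, ctr, req))
relevant ✓ (at least one use each (acc, ctr, req))
unrestricted ✓ (typability at B is all that's needed)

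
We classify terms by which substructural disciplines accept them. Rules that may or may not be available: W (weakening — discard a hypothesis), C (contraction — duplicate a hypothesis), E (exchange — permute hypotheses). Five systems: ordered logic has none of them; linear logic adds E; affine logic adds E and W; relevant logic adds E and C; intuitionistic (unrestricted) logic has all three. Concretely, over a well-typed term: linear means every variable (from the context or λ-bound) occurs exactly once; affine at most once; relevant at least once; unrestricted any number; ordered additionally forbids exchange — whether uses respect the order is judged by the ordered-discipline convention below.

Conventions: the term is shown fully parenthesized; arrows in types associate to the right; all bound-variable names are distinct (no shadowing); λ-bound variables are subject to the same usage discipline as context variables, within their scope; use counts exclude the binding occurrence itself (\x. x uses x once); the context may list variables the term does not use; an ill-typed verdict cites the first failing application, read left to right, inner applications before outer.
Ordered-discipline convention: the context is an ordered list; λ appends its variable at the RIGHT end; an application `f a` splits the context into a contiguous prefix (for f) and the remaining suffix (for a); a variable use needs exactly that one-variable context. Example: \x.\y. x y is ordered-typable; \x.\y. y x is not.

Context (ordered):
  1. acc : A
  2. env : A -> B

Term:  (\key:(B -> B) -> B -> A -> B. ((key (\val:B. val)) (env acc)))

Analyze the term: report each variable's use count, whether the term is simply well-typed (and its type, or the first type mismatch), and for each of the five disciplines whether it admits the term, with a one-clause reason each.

use counts: acc=1; env=1; key [bound]=1; val [bound]=1
order of uses: key, val, env, acc
typing: ✓ — ((B -> B) -> B -> A -> B) -> A -> B
ordered: ✗ — use order key, val, env, acc needs exchange
linear: ✓ — exactly-once usage across acc, env, key, val
affine: ✓ — acc, env, key, val: no repeats, contraction unneeded
relevant: ✓ — acc, env, key, val: all used, weakening unneeded
unrestricted: ✓ — simply typable at ((B -> B) -> B -> A -> B) -> A -> B; W, C, E all held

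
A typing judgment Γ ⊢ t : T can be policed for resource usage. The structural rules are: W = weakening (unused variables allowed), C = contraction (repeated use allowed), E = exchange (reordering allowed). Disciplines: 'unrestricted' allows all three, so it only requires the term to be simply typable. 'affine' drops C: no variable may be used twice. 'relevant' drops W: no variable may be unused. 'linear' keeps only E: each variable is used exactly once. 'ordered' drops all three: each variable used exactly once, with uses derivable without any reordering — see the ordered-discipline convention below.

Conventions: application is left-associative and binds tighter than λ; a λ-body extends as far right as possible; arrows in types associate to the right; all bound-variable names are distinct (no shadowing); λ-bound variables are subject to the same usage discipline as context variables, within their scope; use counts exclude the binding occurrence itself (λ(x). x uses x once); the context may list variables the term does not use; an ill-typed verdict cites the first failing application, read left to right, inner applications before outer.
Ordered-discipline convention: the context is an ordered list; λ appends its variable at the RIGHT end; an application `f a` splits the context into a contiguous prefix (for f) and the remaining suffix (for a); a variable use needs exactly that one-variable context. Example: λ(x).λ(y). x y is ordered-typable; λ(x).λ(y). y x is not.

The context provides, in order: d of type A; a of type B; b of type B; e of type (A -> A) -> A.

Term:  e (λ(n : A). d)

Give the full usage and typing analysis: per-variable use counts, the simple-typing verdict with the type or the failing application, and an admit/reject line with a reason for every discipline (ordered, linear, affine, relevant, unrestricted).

usage: d ×1; a ×0; b ×0; e ×1; n (λ-bound) ×0
uses in reading order: e, d
typing: well-typed at A
ordered ✗ (a, b, n never used (weakening))
linear ✗ (a, b, n never used (weakening))
affine ✓ (d, a, b, e, n: no repeats, contraction unneeded)
relevant ✗ (a, b, n never used (weakening))
unrestricted ✓ (well-typed at A; no restrictions here)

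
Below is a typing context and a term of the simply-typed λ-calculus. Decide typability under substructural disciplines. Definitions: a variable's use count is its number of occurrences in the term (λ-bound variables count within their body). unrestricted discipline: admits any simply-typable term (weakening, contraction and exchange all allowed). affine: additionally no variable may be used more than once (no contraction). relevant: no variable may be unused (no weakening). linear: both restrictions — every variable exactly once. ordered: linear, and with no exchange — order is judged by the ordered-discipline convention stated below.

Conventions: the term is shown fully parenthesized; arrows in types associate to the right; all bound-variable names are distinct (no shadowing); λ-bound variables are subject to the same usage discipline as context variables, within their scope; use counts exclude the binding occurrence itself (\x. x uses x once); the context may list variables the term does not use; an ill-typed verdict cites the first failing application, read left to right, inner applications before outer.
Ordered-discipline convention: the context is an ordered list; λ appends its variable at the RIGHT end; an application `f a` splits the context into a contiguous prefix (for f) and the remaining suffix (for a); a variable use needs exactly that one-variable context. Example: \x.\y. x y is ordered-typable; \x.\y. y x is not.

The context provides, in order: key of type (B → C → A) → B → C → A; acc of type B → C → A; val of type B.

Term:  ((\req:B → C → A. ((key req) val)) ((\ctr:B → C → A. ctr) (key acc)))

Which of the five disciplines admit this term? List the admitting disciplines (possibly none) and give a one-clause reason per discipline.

admitted in: relevant, unrestricted
use counts: key: 2, acc: 1, val: 1, req (λ-bound): 1, ctr (λ-bound): 1
left-to-right use order: key, req, val, ctr, key, acc
typing: the term checks, with type C → A
ordered: ✗, uses contraction: key ×2
linear: ✗, uses contraction: key ×2
affine: ✗, uses contraction: key ×2
relevant: ✓, none of key, acc, val, req, ctr goes unused
unrestricted: ✓, type-checks (C → A) and nothing is barred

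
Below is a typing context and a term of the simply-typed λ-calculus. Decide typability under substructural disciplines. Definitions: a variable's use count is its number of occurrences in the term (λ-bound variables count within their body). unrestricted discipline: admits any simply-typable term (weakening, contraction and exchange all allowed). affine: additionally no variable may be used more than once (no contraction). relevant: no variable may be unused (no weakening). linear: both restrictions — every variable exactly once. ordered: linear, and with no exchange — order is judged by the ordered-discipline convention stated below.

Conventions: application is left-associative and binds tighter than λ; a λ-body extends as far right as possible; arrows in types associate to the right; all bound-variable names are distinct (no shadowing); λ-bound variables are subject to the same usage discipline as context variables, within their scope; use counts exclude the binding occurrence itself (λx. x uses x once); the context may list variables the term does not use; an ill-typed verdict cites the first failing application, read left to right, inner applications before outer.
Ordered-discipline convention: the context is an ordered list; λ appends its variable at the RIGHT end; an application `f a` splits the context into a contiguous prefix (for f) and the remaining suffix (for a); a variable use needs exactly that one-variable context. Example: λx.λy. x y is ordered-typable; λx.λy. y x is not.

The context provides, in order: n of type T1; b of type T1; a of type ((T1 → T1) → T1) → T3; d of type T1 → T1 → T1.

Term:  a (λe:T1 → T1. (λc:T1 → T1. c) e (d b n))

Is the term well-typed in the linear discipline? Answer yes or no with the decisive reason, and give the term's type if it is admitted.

yes — single use per variable (n, b, a, d, e, c); term : T3
counts: n: 1; b: 1; a: 1; d: 1; e [bound]: 1; c [bound]: 1
left-to-right use order: a, c, e, d, b, n
typing: well-typed — term : T3
per-discipline verdicts: ordered ✗ | linear ✓ | affine ✓ | relevant ✓ | unrestricted ✓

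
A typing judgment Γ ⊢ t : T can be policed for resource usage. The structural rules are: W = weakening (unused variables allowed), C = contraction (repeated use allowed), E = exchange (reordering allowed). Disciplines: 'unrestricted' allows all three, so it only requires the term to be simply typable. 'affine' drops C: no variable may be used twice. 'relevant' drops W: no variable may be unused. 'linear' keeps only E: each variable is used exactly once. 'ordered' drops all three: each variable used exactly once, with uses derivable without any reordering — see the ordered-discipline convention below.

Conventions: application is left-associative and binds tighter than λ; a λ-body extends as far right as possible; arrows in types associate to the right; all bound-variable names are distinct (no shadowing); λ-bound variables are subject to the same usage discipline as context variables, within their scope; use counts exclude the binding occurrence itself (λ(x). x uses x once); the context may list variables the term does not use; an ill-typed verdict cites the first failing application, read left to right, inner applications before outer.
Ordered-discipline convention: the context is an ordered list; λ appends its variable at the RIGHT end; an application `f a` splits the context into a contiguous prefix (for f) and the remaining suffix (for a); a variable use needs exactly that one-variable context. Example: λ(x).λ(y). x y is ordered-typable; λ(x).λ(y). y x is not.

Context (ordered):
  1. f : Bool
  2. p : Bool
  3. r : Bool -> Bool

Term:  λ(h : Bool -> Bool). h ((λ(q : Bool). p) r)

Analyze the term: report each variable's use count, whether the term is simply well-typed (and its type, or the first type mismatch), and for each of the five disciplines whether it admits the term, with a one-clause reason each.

use counts: f=0; p=1; r=1; h (λ-bound)=1; q (λ-bound)=0
uses in reading order: h, p, r
typing: ill-typed: a function awaiting Bool gets Bool -> Bool
ordered ✗ (a type mismatch blocks all five)
linear ✗ (the type mismatch rejects it)
affine ✗ (not simply typable)
relevant ✗ (fails simple typing)
unrestricted ✗ (a type mismatch blocks all five)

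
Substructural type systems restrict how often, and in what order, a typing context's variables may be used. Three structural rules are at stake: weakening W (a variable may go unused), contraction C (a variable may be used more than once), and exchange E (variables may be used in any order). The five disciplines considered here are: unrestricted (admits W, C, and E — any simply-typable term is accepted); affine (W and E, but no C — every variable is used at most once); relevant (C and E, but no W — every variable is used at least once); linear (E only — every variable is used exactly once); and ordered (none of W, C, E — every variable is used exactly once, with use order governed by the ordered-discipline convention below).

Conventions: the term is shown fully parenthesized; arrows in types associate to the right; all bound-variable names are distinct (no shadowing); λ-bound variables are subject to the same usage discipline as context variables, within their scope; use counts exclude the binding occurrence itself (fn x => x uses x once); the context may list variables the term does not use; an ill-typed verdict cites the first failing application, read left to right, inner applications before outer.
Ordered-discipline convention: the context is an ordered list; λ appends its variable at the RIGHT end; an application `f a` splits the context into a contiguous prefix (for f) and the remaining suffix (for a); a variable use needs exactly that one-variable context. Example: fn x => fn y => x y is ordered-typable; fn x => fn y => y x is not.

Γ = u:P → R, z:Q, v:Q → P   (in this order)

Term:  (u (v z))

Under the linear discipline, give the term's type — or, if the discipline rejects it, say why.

term : R
counts: u: 1×; z: 1×; v: 1×
uses in reading order: u, v, z
typing: well-typed at R
across the five disciplines: ordered ✗, linear ✓, affine ✓, relevant ✓, unrestricted ✓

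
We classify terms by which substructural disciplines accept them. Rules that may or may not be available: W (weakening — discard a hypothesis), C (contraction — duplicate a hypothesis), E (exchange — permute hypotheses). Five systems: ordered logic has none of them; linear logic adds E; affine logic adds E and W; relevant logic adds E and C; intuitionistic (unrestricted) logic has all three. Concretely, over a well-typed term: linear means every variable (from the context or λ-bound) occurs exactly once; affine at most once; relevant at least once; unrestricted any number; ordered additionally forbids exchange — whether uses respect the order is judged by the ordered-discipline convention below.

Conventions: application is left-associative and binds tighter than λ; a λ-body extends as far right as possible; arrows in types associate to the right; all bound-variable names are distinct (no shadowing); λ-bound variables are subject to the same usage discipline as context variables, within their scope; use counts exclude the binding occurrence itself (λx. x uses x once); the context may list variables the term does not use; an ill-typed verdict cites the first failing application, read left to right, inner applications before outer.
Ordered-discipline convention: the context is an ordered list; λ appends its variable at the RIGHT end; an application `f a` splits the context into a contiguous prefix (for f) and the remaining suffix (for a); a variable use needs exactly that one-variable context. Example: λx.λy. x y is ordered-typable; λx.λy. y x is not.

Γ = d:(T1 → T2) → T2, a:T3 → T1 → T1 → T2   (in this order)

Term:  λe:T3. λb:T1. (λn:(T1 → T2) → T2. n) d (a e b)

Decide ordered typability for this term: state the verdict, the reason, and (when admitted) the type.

yes — d, a, e, b, n once each; derivable with no W/C/E; term : T3 → T1 → T2
usage: d: 1, a: 1, e [bound]: 1, b [bound]: 1, n [bound]: 1
uses in reading order: n, d, a, e, b
typing: well-typed at T3 → T1 → T2
across the five disciplines: ordered ✓; linear ✓; affine ✓; relevant ✓; unrestricted ✓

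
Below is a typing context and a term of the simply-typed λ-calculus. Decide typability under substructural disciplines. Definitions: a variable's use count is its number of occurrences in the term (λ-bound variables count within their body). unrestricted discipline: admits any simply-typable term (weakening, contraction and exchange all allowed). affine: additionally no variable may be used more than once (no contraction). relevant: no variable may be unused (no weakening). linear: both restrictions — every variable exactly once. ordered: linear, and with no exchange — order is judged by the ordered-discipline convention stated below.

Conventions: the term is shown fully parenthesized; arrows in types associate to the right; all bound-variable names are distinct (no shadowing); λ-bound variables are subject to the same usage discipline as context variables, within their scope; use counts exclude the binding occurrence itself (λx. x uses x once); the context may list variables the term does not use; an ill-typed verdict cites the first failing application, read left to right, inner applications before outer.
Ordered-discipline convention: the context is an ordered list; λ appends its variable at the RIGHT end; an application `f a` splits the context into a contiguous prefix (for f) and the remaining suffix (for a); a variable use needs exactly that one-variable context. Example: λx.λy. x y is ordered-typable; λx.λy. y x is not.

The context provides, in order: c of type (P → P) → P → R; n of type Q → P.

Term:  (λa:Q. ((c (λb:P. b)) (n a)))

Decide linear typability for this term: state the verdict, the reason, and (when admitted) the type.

yes — each of c, n, a, b used exactly once; term : Q → R
counts: c=1; n=1; a [bound]=1; b [bound]=1
order of uses: c, b, n, a
typing: well-typed at Q → R
all disciplines: ordered ✓ | linear ✓ | affine ✓ | relevant ✓ | unrestricted ✓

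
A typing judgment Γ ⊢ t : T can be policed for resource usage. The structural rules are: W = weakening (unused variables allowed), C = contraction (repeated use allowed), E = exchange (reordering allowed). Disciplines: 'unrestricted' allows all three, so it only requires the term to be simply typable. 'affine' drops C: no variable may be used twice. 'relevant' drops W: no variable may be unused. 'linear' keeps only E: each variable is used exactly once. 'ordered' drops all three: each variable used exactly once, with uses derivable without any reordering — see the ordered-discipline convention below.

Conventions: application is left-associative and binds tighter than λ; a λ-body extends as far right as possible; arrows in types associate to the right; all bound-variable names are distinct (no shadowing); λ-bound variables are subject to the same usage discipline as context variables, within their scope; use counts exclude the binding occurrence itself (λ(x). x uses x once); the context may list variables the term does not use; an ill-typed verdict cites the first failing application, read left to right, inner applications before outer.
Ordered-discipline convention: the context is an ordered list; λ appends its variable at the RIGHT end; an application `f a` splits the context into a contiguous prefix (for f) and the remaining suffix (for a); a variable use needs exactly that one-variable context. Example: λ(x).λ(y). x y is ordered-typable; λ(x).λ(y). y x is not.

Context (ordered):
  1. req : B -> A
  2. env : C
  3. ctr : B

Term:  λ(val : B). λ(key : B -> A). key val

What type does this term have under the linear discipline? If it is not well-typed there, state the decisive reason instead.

not well-typed under linear — unused: req, env, ctr — weakening required
variable uses: req ×0, env ×0, ctr ×0, val [bound] ×1, key [bound] ×1
uses in reading order: key, val
typing: well-typed at B -> (B -> A) -> A
per-discipline verdicts: ordered ✗ · linear ✗ · affine ✓ · relevant ✗ · unrestricted ✓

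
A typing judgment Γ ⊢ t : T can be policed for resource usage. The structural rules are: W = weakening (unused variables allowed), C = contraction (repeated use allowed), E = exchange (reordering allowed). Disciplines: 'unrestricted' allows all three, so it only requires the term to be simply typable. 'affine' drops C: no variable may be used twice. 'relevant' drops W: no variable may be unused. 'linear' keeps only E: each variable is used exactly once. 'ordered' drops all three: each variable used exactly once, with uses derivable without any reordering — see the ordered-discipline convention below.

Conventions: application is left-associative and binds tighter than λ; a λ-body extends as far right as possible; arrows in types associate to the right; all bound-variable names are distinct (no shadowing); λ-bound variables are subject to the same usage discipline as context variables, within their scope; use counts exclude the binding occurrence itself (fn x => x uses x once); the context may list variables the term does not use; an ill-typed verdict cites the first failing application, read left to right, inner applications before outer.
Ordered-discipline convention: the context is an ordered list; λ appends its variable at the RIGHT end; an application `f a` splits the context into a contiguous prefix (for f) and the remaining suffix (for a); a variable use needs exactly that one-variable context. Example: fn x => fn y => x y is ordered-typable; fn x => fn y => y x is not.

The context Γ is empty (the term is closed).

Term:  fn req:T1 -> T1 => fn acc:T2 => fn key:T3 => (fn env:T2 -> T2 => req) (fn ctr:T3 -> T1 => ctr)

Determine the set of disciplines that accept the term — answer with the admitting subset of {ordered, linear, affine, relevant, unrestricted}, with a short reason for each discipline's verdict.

admitting disciplines: none
counts: req (bound): 1, acc (bound): 0, key (bound): 0, env (bound): 0, ctr (bound): 1
use order (left to right): req, ctr
typing: ill-typed: a function awaiting T2 -> T2 gets (T3 -> T1) -> T3 -> T1
ordered: ✗, fails simple typing
linear: ✗, a type mismatch blocks all five
affine: ✗, the type mismatch rejects it
relevant: ✗, not simply typable
unrestricted: ✗, fails simple typing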